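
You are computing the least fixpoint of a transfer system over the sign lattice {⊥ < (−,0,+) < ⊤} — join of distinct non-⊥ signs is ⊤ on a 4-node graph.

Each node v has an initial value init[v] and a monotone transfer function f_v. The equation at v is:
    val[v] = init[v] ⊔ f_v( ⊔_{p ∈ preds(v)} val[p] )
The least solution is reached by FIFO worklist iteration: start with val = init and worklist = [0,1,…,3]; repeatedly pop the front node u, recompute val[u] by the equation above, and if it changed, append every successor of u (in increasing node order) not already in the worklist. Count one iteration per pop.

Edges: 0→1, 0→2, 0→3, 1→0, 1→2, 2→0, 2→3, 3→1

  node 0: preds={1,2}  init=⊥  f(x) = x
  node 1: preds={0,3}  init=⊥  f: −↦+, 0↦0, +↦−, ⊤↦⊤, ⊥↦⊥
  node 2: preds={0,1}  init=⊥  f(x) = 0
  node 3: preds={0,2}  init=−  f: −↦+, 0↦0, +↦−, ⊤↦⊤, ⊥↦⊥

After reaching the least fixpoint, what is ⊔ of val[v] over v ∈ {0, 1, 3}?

Worklist (9 pops):
  #1 pop 0: in=⊥ → ⊥ (no change)
  #2 pop 1: in=− → + (was ⊥); enqueue [0]
  #3 pop 2: in=+ → 0 (was ⊥); enqueue []
  #4 pop 3: in=0 → ⊤ (was −); enqueue [1]
  #5 pop 0: in=⊤ → ⊤ (was ⊥); enqueue [2,3]
  #6 pop 1: in=⊤ → ⊤ (was +); enqueue [0]
  #7 pop 2: in=⊤ → 0 (no change)
  #8 pop 3: in=⊤ → ⊤ (no change)
  #9 pop 0: in=⊤ → ⊤ (no change)

Fixpoint:
  val[0] = ⊤
  val[1] = ⊤
  val[2] = 0
  val[3] = ⊤

⊤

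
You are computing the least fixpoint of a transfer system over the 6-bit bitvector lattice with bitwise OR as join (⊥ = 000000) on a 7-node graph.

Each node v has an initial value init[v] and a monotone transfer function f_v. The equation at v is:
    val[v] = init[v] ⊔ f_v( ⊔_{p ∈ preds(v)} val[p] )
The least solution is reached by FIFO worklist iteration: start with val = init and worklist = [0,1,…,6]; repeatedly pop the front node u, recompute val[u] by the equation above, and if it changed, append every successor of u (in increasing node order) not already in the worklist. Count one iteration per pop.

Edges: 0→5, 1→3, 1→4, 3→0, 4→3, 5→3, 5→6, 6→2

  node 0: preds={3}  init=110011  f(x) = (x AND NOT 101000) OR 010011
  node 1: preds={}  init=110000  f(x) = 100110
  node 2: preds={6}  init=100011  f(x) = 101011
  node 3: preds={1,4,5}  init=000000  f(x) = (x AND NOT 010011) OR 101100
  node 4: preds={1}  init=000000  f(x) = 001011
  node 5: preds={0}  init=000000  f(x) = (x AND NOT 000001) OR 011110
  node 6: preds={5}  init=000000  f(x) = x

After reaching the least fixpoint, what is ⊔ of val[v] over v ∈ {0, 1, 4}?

Iteration log — 11 steps:
  step 1. node 0  ⊔preds=000000  new=110011  stable
  step 2. node 1  ⊔preds=000000  new=110110  old=110000  +wl: 
  step 3. node 2  ⊔preds=000000  new=101011  old=100011  +wl: 
  step 4. node 3  ⊔preds=110110  new=101100  old=000000  +wl: 0
  step 5. node 4  ⊔preds=110110  new=001011  old=000000  +wl: 3
  step 6. node 5  ⊔preds=110011  new=111110  old=000000  +wl: 
  step 7. node 6  ⊔preds=111110  new=111110  old=000000  +wl: 2
  step 8. node 0  ⊔preds=101100  new=110111  old=110011  +wl: 5
  step 9. node 3  ⊔preds=111111  new=101100  stable
  step 10. node 2  ⊔preds=111110  new=101011  stable
  step 11. node 5  ⊔preds=110111  new=111110  stable

Least fixpoint reached:
  node 0: 110111
  node 1: 110110
  node 2: 101011
  node 3: 101100
  node 4: 001011
  node 5: 111110
  node 6: 111110

111111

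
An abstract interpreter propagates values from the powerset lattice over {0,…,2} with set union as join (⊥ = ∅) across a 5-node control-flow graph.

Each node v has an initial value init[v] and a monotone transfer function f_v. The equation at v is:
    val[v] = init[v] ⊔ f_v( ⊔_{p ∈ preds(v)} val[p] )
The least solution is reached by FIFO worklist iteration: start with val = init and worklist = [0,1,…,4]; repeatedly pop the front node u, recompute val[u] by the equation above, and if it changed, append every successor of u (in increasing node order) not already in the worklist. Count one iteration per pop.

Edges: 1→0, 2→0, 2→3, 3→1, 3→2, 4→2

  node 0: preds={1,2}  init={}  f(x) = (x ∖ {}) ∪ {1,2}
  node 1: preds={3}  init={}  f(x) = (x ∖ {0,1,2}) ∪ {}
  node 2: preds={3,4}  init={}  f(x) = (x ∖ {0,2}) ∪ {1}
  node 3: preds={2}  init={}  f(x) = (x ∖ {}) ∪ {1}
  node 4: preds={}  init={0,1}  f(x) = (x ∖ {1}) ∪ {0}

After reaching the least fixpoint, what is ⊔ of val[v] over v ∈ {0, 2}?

{1,2}

Worklist (8 pops):
  #1 pop 0: in={} → {1,2} (was {}); enqueue []
  #2 pop 1: in={} → {} (no change)
  #3 pop 2: in={0,1} → {1} (was {}); enqueue [0]
  #4 pop 3: in={1} → {1} (was {}); enqueue [1,2]
  #5 pop 4: in={} → {0,1} (no change)
  #6 pop 0: in={1} → {1,2} (no change)
  #7 pop 1: in={1} → {} (no change)
  #8 pop 2: in={0,1} → {1} (no change)

Fixpoint:
  val[0] = {1,2}
  val[1] = {}
  val[2] = {1}
  val[3] = {1}
  val[4] = {0,1}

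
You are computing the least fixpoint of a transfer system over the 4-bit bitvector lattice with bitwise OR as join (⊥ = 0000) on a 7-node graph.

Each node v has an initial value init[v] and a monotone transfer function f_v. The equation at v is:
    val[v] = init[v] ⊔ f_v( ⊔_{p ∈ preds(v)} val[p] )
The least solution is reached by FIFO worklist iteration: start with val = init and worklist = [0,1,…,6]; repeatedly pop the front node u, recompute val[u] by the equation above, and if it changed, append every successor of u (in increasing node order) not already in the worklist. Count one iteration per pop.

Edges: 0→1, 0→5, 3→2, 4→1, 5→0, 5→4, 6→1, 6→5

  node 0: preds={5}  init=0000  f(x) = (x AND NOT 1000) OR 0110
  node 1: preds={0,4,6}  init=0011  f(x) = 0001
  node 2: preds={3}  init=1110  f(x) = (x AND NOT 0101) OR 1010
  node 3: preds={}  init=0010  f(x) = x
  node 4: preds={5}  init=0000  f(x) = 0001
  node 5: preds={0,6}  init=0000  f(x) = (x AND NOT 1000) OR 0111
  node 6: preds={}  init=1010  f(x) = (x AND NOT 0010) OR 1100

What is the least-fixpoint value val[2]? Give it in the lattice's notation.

Iteration log — 12 steps:
  step 1. node 0  ⊔preds=0000  new=0110  old=0000  +wl: 
  step 2. node 1  ⊔preds=1110  new=0011  stable
  step 3. node 2  ⊔preds=0010  new=1110  stable
  step 4. node 3  ⊔preds=0000  new=0010  stable
  step 5. node 4  ⊔preds=0000  new=0001  old=0000  +wl: 1
  step 6. node 5  ⊔preds=1110  new=0111  old=0000  +wl: 0,4
  step 7. node 6  ⊔preds=0000  new=1110  old=1010  +wl: 5
  step 8. node 1  ⊔preds=1111  new=0011  stable
  step 9. node 0  ⊔preds=0111  new=0111  old=0110  +wl: 1
  step 10. node 4  ⊔preds=0111  new=0001  stable
  step 11. node 5  ⊔preds=1111  new=0111  stable
  step 12. node 1  ⊔preds=1111  new=0011  stable

Least fixpoint reached:
  node 0: 0111
  node 1: 0011
  node 2: 1110
  node 3: 0010
  node 4: 0001
  node 5: 0111
  node 6: 1110

1110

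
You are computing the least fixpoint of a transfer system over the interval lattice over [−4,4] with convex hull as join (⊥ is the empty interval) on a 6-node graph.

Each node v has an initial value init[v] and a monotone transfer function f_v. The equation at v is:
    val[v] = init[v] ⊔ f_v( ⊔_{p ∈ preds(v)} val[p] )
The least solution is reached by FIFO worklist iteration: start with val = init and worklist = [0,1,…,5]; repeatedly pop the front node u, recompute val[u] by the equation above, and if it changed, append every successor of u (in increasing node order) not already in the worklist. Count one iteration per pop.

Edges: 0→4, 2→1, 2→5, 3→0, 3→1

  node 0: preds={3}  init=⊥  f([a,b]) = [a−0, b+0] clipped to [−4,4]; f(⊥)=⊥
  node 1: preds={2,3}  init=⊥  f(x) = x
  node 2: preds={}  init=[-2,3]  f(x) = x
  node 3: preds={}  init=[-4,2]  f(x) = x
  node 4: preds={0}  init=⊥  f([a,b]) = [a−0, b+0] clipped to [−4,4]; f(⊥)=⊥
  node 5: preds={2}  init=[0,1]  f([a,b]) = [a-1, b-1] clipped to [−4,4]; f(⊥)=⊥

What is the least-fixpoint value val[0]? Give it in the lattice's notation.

Trace (6 dequeues):
  [1] u=0 | in [-4,2] | out [-4,2] | prev ⊥ | push {}
  [2] u=1 | in [-4,3] | out [-4,3] | prev ⊥ | push {}
  [3] u=2 | in ⊥ | out [-2,3] | ==
  [4] u=3 | in ⊥ | out [-4,2] | ==
  [5] u=4 | in [-4,2] | out [-4,2] | prev ⊥ | push {}
  [6] u=5 | in [-2,3] | out [-3,2] | prev [0,1] | push {}

Converged values:
  [0] [-4,2]
  [1] [-4,3]
  [2] [-2,3]
  [3] [-4,2]
  [4] [-4,2]
  [5] [-3,2]

[-4,2]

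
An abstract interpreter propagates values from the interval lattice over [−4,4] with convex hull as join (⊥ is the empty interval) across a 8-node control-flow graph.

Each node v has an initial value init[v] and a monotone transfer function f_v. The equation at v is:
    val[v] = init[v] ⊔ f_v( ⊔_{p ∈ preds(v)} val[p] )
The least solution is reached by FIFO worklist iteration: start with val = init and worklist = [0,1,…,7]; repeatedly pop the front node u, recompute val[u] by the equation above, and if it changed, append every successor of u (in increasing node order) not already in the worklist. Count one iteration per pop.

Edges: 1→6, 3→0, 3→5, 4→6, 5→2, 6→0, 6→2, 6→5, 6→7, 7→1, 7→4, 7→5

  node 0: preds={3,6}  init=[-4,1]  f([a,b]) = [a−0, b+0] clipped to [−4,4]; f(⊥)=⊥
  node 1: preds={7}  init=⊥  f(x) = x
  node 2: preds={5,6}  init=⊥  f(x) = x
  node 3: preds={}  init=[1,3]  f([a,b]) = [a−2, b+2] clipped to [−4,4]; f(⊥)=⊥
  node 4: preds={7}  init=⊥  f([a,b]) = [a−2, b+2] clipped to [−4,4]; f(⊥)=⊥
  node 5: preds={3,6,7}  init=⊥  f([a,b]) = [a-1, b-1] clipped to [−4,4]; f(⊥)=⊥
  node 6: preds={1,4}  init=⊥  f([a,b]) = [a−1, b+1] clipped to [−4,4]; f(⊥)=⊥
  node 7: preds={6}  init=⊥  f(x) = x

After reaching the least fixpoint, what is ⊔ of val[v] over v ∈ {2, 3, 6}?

[0,3]

Worklist (9 pops):
  #1 pop 0: in=[1,3] → [-4,3] (was [-4,1]); enqueue []
  #2 pop 1: in=⊥ → ⊥ (no change)
  #3 pop 2: in=⊥ → ⊥ (no change)
  #4 pop 3: in=⊥ → [1,3] (no change)
  #5 pop 4: in=⊥ → ⊥ (no change)
  #6 pop 5: in=[1,3] → [0,2] (was ⊥); enqueue [2]
  #7 pop 6: in=⊥ → ⊥ (no change)
  #8 pop 7: in=⊥ → ⊥ (no change)
  #9 pop 2: in=[0,2] → [0,2] (was ⊥); enqueue []

Fixpoint:
  val[0] = [-4,3]
  val[1] = ⊥
  val[2] = [0,2]
  val[3] = [1,3]
  val[4] = ⊥
  val[5] = [0,2]
  val[6] = ⊥
  val[7] = ⊥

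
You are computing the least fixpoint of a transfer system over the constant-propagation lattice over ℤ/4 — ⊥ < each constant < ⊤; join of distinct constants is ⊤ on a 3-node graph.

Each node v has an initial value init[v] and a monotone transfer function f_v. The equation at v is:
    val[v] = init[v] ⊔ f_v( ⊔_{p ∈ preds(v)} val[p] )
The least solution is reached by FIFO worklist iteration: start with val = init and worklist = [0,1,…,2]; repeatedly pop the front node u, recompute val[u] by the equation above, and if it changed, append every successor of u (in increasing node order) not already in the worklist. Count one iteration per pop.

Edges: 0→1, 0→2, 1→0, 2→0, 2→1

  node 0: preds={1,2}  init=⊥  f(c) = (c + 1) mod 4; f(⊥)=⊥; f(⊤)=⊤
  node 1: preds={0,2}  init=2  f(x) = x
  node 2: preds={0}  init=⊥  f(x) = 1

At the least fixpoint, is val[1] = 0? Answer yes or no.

no

Iteration log — 6 steps:
  step 1. node 0  ⊔preds=2  new=3  old=⊥  +wl: 
  step 2. node 1  ⊔preds=3  new=⊤  old=2  +wl: 0
  step 3. node 2  ⊔preds=3  new=1  old=⊥  +wl: 1
  step 4. node 0  ⊔preds=⊤  new=⊤  old=3  +wl: 2
  step 5. node 1  ⊔preds=⊤  new=⊤  stable
  step 6. node 2  ⊔preds=⊤  new=1  stable

Least fixpoint reached:
  node 0: ⊤
  node 1: ⊤
  node 2: 1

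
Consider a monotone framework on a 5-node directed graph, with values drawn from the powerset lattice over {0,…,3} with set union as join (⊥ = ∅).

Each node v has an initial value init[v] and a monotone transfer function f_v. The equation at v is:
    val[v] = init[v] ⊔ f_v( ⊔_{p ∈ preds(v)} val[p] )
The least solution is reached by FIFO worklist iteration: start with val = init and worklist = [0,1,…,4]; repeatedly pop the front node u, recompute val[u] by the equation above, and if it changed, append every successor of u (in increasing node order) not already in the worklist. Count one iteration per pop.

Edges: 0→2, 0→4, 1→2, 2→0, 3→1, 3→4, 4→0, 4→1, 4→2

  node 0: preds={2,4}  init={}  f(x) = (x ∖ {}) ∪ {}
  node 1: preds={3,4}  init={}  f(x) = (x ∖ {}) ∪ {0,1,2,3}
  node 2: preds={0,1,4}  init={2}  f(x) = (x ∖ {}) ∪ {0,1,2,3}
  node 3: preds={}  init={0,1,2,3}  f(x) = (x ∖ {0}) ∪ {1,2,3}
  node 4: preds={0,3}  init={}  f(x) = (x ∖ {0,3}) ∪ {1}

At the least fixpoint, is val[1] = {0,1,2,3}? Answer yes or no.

yes

Iteration log — 9 steps:
  step 1. node 0  ⊔preds={2}  new={2}  old={}  +wl: 
  step 2. node 1  ⊔preds={0,1,2,3}  new={0,1,2,3}  old={}  +wl: 
  step 3. node 2  ⊔preds={0,1,2,3}  new={0,1,2,3}  old={2}  +wl: 0
  step 4. node 3  ⊔preds={}  new={0,1,2,3}  stable
  step 5. node 4  ⊔preds={0,1,2,3}  new={1,2}  old={}  +wl: 1,2
  step 6. node 0  ⊔preds={0,1,2,3}  new={0,1,2,3}  old={2}  +wl: 4
  step 7. node 1  ⊔preds={0,1,2,3}  new={0,1,2,3}  stable
  step 8. node 2  ⊔preds={0,1,2,3}  new={0,1,2,3}  stable
  step 9. node 4  ⊔preds={0,1,2,3}  new={1,2}  stable

Least fixpoint reached:
  node 0: {0,1,2,3}
  node 1: {0,1,2,3}
  node 2: {0,1,2,3}
  node 3: {0,1,2,3}
  node 4: {1,2}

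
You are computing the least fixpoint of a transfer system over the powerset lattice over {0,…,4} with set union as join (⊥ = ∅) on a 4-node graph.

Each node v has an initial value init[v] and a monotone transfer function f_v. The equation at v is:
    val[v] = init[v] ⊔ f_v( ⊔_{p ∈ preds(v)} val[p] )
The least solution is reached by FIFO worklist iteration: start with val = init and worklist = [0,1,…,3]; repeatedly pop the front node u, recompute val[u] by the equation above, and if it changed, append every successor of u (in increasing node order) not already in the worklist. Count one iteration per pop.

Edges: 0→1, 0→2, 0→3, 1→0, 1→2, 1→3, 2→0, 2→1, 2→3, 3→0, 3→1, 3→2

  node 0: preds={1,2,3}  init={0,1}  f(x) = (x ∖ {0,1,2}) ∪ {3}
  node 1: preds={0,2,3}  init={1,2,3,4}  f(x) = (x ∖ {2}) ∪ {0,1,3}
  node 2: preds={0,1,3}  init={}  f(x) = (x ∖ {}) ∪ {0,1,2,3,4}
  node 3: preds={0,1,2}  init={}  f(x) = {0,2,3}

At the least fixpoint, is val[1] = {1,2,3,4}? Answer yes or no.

Iteration log — 7 steps:
  step 1. node 0  ⊔preds={1,2,3,4}  new={0,1,3,4}  old={0,1}  +wl: 
  step 2. node 1  ⊔preds={0,1,3,4}  new={0,1,2,3,4}  old={1,2,3,4}  +wl: 0
  step 3. node 2  ⊔preds={0,1,2,3,4}  new={0,1,2,3,4}  old={}  +wl: 1
  step 4. node 3  ⊔preds={0,1,2,3,4}  new={0,2,3}  old={}  +wl: 2
  step 5. node 0  ⊔preds={0,1,2,3,4}  new={0,1,3,4}  stable
  step 6. node 1  ⊔preds={0,1,2,3,4}  new={0,1,2,3,4}  stable
  step 7. node 2  ⊔preds={0,1,2,3,4}  new={0,1,2,3,4}  stable

Least fixpoint reached:
  node 0: {0,1,3,4}
  node 1: {0,1,2,3,4}
  node 2: {0,1,2,3,4}
  node 3: {0,2,3}

no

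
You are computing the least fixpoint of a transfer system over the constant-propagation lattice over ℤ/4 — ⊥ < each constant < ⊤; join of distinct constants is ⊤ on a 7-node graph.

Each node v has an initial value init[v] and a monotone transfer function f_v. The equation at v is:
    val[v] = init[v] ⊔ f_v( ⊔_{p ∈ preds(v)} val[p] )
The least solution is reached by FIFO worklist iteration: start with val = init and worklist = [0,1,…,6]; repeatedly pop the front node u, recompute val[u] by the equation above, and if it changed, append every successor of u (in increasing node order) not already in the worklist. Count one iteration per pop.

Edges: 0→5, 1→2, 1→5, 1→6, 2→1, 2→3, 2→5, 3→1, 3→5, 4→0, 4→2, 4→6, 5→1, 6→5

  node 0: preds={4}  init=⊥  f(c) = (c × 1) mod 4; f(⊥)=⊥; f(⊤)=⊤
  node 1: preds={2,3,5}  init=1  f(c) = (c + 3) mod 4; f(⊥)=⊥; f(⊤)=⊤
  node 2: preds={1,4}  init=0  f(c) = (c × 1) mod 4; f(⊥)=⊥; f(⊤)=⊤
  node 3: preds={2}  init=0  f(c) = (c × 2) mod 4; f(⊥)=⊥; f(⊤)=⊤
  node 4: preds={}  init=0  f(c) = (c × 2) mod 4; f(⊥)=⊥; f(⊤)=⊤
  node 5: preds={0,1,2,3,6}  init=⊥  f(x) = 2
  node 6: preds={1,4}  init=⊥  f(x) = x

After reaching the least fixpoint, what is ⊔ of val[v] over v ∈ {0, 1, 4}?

⊤

Trace (9 dequeues):
  [1] u=0 | in 0 | out 0 | prev ⊥ | push {}
  [2] u=1 | in 0 | out ⊤ | prev 1 | push {}
  [3] u=2 | in ⊤ | out ⊤ | prev 0 | push {1}
  [4] u=3 | in ⊤ | out ⊤ | prev 0 | push {}
  [5] u=4 | in ⊥ | out 0 | ==
  [6] u=5 | in ⊤ | out 2 | prev ⊥ | push {}
  [7] u=6 | in ⊤ | out ⊤ | prev ⊥ | push {5}
  [8] u=1 | in ⊤ | out ⊤ | ==
  [9] u=5 | in ⊤ | out 2 | ==

Converged values:
  [0] 0
  [1] ⊤
  [2] ⊤
  [3] ⊤
  [4] 0
  [5] 2
  [6] ⊤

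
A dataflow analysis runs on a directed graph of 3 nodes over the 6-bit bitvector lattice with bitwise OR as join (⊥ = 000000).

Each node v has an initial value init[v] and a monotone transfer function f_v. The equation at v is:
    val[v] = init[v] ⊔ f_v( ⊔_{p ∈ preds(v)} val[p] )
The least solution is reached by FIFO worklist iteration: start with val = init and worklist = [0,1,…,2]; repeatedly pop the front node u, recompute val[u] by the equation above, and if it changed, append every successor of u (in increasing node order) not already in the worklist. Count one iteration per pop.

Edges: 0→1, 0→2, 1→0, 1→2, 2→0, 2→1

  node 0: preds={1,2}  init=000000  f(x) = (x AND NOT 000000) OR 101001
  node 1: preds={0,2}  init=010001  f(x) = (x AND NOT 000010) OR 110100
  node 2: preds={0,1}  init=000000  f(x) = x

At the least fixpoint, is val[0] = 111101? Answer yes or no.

yes

Worklist (6 pops):
  #1 pop 0: in=010001 → 111001 (was 000000); enqueue []
  #2 pop 1: in=111001 → 111101 (was 010001); enqueue [0]
  #3 pop 2: in=111101 → 111101 (was 000000); enqueue [1]
  #4 pop 0: in=111101 → 111101 (was 111001); enqueue [2]
  #5 pop 1: in=111101 → 111101 (no change)
  #6 pop 2: in=111101 → 111101 (no change)

Fixpoint:
  val[0] = 111101
  val[1] = 111101
  val[2] = 111101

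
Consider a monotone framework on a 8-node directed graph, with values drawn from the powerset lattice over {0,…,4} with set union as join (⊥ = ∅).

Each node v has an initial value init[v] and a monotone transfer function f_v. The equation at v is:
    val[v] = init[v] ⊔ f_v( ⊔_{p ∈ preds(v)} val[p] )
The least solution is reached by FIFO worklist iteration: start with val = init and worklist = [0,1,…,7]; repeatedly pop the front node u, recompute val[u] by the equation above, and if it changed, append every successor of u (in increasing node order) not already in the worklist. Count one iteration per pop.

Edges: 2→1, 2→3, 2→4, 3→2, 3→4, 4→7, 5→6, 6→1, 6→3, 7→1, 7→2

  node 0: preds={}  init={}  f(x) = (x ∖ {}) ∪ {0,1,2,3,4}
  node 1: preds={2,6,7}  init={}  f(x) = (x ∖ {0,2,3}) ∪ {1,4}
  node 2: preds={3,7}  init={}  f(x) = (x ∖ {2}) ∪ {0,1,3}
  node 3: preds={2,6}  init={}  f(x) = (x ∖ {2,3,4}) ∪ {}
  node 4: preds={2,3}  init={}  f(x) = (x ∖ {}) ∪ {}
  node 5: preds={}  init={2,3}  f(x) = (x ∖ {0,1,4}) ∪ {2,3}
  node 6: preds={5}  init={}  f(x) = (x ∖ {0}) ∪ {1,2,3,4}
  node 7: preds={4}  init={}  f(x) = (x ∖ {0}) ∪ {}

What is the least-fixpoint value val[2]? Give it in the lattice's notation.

{0,1,3}

Iteration log — 11 steps:
  step 1. node 0  ⊔preds={}  new={0,1,2,3,4}  old={}  +wl: 
  step 2. node 1  ⊔preds={}  new={1,4}  old={}  +wl: 
  step 3. node 2  ⊔preds={}  new={0,1,3}  old={}  +wl: 1
  step 4. node 3  ⊔preds={0,1,3}  new={0,1}  old={}  +wl: 2
  step 5. node 4  ⊔preds={0,1,3}  new={0,1,3}  old={}  +wl: 
  step 6. node 5  ⊔preds={}  new={2,3}  stable
  step 7. node 6  ⊔preds={2,3}  new={1,2,3,4}  old={}  +wl: 3
  step 8. node 7  ⊔preds={0,1,3}  new={1,3}  old={}  +wl: 
  step 9. node 1  ⊔preds={0,1,2,3,4}  new={1,4}  stable
  step 10. node 2  ⊔preds={0,1,3}  new={0,1,3}  stable
  step 11. node 3  ⊔preds={0,1,2,3,4}  new={0,1}  stable

Least fixpoint reached:
  node 0: {0,1,2,3,4}
  node 1: {1,4}
  node 2: {0,1,3}
  node 3: {0,1}
  node 4: {0,1,3}
  node 5: {2,3}
  node 6: {1,2,3,4}
  node 7: {1,3}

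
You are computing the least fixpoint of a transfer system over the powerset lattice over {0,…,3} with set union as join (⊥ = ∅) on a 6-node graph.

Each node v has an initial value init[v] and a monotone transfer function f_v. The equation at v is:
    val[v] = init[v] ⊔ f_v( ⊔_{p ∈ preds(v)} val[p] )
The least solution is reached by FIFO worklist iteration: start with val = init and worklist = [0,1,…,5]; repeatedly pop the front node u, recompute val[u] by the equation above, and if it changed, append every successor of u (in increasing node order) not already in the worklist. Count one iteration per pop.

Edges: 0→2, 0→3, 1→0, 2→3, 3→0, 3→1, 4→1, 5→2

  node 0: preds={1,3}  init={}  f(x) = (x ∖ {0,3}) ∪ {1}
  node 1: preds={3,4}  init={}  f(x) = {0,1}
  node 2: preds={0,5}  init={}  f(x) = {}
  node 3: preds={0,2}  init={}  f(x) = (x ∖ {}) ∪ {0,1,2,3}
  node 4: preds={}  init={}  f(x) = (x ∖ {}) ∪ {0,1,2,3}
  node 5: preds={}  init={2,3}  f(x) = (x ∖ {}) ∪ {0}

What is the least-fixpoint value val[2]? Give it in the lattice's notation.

Trace (10 dequeues):
  [1] u=0 | in {} | out {1} | prev {} | push {}
  [2] u=1 | in {} | out {0,1} | prev {} | push {0}
  [3] u=2 | in {1,2,3} | out {} | ==
  [4] u=3 | in {1} | out {0,1,2,3} | prev {} | push {1}
  [5] u=4 | in {} | out {0,1,2,3} | prev {} | push {}
  [6] u=5 | in {} | out {0,2,3} | prev {2,3} | push {2}
  [7] u=0 | in {0,1,2,3} | out {1,2} | prev {1} | push {3}
  [8] u=1 | in {0,1,2,3} | out {0,1} | ==
  [9] u=2 | in {0,1,2,3} | out {} | ==
  [10] u=3 | in {1,2} | out {0,1,2,3} | ==

Converged values:
  [0] {1,2}
  [1] {0,1}
  [2] {}
  [3] {0,1,2,3}
  [4] {0,1,2,3}
  [5] {0,2,3}

{}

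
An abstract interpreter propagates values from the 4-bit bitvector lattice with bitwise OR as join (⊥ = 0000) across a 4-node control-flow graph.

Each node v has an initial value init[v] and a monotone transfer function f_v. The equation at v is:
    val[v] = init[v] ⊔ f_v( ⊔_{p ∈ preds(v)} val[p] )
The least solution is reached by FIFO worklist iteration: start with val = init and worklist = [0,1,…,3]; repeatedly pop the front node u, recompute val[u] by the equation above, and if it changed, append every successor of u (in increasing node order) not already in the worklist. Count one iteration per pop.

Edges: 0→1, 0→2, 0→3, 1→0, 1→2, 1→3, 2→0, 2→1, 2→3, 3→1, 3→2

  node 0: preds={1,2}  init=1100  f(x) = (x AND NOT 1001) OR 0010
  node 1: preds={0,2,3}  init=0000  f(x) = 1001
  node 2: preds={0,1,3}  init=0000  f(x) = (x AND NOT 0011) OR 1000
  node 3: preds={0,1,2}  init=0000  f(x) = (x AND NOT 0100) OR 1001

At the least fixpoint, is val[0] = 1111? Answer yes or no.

Iteration log — 7 steps:
  step 1. node 0  ⊔preds=0000  new=1110  old=1100  +wl: 
  step 2. node 1  ⊔preds=1110  new=1001  old=0000  +wl: 0
  step 3. node 2  ⊔preds=1111  new=1100  old=0000  +wl: 1
  step 4. node 3  ⊔preds=1111  new=1011  old=0000  +wl: 2
  step 5. node 0  ⊔preds=1101  new=1110  stable
  step 6. node 1  ⊔preds=1111  new=1001  stable
  step 7. node 2  ⊔preds=1111  new=1100  stable

Least fixpoint reached:
  node 0: 1110
  node 1: 1001
  node 2: 1100
  node 3: 1011

no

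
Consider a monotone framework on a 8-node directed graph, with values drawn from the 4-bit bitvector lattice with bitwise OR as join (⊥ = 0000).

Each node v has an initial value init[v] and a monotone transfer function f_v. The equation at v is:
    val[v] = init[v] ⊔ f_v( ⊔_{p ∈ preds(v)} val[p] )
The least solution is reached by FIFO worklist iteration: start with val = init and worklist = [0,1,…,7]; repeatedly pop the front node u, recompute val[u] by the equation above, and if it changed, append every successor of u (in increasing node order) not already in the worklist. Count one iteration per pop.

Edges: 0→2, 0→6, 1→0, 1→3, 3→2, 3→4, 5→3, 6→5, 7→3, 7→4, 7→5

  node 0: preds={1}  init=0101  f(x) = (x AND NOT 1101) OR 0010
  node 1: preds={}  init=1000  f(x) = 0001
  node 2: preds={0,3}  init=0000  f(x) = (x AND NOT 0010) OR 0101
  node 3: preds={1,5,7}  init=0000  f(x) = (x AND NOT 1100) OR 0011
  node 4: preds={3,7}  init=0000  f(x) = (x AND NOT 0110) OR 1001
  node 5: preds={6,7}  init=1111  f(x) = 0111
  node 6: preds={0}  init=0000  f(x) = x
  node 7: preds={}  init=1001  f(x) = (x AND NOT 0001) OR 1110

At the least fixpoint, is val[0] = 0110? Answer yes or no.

no

Trace (13 dequeues):
  [1] u=0 | in 1000 | out 0111 | prev 0101 | push {}
  [2] u=1 | in 0000 | out 1001 | prev 1000 | push {0}
  [3] u=2 | in 0111 | out 0101 | prev 0000 | push {}
  [4] u=3 | in 1111 | out 0011 | prev 0000 | push {2}
  [5] u=4 | in 1011 | out 1001 | prev 0000 | push {}
  [6] u=5 | in 1001 | out 1111 | ==
  [7] u=6 | in 0111 | out 0111 | prev 0000 | push {5}
  [8] u=7 | in 0000 | out 1111 | prev 1001 | push {3,4}
  [9] u=0 | in 1001 | out 0111 | ==
  [10] u=2 | in 0111 | out 0101 | ==
  [11] u=5 | in 1111 | out 1111 | ==
  [12] u=3 | in 1111 | out 0011 | ==
  [13] u=4 | in 1111 | out 1001 | ==

Converged values:
  [0] 0111
  [1] 1001
  [2] 0101
  [3] 0011
  [4] 1001
  [5] 1111
  [6] 0111
  [7] 1111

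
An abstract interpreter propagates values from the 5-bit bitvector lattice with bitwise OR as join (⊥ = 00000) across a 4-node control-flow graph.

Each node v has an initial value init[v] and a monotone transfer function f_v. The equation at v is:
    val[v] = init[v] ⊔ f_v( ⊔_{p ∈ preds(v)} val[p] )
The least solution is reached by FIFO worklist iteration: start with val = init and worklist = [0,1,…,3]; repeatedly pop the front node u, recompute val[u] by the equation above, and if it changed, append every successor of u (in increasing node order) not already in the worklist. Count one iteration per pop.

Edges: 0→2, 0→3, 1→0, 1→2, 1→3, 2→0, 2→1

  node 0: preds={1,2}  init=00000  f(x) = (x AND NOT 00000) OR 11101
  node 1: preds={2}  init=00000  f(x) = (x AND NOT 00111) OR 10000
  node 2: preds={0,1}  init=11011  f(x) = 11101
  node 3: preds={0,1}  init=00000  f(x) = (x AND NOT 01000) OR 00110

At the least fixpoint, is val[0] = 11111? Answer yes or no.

Worklist (6 pops):
  #1 pop 0: in=11011 → 11111 (was 00000); enqueue []
  #2 pop 1: in=11011 → 11000 (was 00000); enqueue [0]
  #3 pop 2: in=11111 → 11111 (was 11011); enqueue [1]
  #4 pop 3: in=11111 → 10111 (was 00000); enqueue []
  #5 pop 0: in=11111 → 11111 (no change)
  #6 pop 1: in=11111 → 11000 (no change)

Fixpoint:
  val[0] = 11111
  val[1] = 11000
  val[2] = 11111
  val[3] = 10111

yes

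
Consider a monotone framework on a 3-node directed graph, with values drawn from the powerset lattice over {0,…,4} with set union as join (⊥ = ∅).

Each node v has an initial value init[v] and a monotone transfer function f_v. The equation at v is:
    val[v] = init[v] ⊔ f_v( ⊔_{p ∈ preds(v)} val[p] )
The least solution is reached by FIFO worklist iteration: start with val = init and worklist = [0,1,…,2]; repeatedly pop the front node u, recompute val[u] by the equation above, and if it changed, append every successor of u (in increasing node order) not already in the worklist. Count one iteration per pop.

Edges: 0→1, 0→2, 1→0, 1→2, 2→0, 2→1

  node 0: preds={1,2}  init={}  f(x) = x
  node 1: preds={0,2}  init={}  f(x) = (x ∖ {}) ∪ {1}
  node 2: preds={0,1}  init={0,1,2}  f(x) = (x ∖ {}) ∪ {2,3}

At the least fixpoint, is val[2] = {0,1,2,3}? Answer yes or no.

Worklist (7 pops):
  #1 pop 0: in={0,1,2} → {0,1,2} (was {}); enqueue []
  #2 pop 1: in={0,1,2} → {0,1,2} (was {}); enqueue [0]
  #3 pop 2: in={0,1,2} → {0,1,2,3} (was {0,1,2}); enqueue [1]
  #4 pop 0: in={0,1,2,3} → {0,1,2,3} (was {0,1,2}); enqueue [2]
  #5 pop 1: in={0,1,2,3} → {0,1,2,3} (was {0,1,2}); enqueue [0]
  #6 pop 2: in={0,1,2,3} → {0,1,2,3} (no change)
  #7 pop 0: in={0,1,2,3} → {0,1,2,3} (no change)

Fixpoint:
  val[0] = {0,1,2,3}
  val[1] = {0,1,2,3}
  val[2] = {0,1,2,3}

yes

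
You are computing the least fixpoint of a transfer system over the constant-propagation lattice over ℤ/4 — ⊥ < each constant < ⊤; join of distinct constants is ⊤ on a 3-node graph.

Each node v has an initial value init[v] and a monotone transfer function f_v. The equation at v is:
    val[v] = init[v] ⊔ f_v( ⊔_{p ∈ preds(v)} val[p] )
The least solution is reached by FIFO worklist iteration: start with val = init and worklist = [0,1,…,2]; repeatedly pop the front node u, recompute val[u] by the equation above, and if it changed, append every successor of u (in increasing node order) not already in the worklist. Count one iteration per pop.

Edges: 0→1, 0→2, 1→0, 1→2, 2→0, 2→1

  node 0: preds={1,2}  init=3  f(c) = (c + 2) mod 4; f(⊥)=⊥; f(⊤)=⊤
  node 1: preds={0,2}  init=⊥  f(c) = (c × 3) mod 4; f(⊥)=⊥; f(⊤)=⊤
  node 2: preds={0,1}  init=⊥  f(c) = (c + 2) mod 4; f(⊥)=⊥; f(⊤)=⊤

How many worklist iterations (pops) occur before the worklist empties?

7

Iteration log — 7 steps:
  step 1. node 0  ⊔preds=⊥  new=3  stable
  step 2. node 1  ⊔preds=3  new=1  old=⊥  +wl: 0
  step 3. node 2  ⊔preds=⊤  new=⊤  old=⊥  +wl: 1
  step 4. node 0  ⊔preds=⊤  new=⊤  old=3  +wl: 2
  step 5. node 1  ⊔preds=⊤  new=⊤  old=1  +wl: 0
  step 6. node 2  ⊔preds=⊤  new=⊤  stable
  step 7. node 0  ⊔preds=⊤  new=⊤  stable

Least fixpoint reached:
  node 0: ⊤
  node 1: ⊤
  node 2: ⊤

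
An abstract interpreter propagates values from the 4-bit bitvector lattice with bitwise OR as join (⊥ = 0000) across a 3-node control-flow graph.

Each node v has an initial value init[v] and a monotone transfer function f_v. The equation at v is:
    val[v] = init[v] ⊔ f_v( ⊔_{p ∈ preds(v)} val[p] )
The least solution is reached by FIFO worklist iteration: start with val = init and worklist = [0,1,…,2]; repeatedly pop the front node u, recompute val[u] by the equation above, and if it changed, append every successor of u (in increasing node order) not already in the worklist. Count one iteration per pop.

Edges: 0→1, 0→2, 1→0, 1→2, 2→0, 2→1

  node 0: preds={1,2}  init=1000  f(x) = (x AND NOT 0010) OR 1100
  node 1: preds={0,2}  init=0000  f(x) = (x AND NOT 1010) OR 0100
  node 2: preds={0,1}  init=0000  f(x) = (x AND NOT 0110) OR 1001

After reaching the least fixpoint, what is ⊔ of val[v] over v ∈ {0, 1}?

Worklist (7 pops):
  #1 pop 0: in=0000 → 1100 (was 1000); enqueue []
  #2 pop 1: in=1100 → 0100 (was 0000); enqueue [0]
  #3 pop 2: in=1100 → 1001 (was 0000); enqueue [1]
  #4 pop 0: in=1101 → 1101 (was 1100); enqueue [2]
  #5 pop 1: in=1101 → 0101 (was 0100); enqueue [0]
  #6 pop 2: in=1101 → 1001 (no change)
  #7 pop 0: in=1101 → 1101 (no change)

Fixpoint:
  val[0] = 1101
  val[1] = 0101
  val[2] = 1001

1101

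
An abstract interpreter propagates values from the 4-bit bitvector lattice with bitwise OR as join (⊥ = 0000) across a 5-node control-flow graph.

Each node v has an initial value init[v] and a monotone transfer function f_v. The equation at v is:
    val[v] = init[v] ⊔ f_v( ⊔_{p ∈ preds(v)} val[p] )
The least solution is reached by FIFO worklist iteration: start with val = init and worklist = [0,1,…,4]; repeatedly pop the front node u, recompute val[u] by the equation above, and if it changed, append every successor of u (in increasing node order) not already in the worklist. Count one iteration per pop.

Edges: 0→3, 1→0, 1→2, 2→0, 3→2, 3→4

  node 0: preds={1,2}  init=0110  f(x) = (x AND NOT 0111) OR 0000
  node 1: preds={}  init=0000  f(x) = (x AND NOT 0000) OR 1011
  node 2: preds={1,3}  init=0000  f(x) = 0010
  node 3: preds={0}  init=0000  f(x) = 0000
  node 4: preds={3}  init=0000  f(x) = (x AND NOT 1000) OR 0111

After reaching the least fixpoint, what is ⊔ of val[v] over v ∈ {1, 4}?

Iteration log — 7 steps:
  step 1. node 0  ⊔preds=0000  new=0110  stable
  step 2. node 1  ⊔preds=0000  new=1011  old=0000  +wl: 0
  step 3. node 2  ⊔preds=1011  new=0010  old=0000  +wl: 
  step 4. node 3  ⊔preds=0110  new=0000  stable
  step 5. node 4  ⊔preds=0000  new=0111  old=0000  +wl: 
  step 6. node 0  ⊔preds=1011  new=1110  old=0110  +wl: 3
  step 7. node 3  ⊔preds=1110  new=0000  stable

Least fixpoint reached:
  node 0: 1110
  node 1: 1011
  node 2: 0010
  node 3: 0000
  node 4: 0111

1111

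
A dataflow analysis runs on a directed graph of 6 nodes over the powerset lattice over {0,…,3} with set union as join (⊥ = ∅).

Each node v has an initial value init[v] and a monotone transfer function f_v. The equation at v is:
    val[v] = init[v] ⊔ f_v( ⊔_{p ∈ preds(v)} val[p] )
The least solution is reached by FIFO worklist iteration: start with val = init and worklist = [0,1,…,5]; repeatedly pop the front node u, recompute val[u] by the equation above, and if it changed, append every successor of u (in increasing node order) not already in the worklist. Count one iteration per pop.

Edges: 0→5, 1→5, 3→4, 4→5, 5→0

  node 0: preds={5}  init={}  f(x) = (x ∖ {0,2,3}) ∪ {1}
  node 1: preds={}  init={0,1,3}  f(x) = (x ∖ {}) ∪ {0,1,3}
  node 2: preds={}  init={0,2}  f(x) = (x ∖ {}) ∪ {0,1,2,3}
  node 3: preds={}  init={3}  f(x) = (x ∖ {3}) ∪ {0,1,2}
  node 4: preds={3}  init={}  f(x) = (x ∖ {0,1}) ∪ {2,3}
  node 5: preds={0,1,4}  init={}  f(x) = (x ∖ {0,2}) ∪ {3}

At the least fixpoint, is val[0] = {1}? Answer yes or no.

Iteration log — 7 steps:
  step 1. node 0  ⊔preds={}  new={1}  old={}  +wl: 
  step 2. node 1  ⊔preds={}  new={0,1,3}  stable
  step 3. node 2  ⊔preds={}  new={0,1,2,3}  old={0,2}  +wl: 
  step 4. node 3  ⊔preds={}  new={0,1,2,3}  old={3}  +wl: 
  step 5. node 4  ⊔preds={0,1,2,3}  new={2,3}  old={}  +wl: 
  step 6. node 5  ⊔preds={0,1,2,3}  new={1,3}  old={}  +wl: 0
  step 7. node 0  ⊔preds={1,3}  new={1}  stable

Least fixpoint reached:
  node 0: {1}
  node 1: {0,1,3}
  node 2: {0,1,2,3}
  node 3: {0,1,2,3}
  node 4: {2,3}
  node 5: {1,3}

yes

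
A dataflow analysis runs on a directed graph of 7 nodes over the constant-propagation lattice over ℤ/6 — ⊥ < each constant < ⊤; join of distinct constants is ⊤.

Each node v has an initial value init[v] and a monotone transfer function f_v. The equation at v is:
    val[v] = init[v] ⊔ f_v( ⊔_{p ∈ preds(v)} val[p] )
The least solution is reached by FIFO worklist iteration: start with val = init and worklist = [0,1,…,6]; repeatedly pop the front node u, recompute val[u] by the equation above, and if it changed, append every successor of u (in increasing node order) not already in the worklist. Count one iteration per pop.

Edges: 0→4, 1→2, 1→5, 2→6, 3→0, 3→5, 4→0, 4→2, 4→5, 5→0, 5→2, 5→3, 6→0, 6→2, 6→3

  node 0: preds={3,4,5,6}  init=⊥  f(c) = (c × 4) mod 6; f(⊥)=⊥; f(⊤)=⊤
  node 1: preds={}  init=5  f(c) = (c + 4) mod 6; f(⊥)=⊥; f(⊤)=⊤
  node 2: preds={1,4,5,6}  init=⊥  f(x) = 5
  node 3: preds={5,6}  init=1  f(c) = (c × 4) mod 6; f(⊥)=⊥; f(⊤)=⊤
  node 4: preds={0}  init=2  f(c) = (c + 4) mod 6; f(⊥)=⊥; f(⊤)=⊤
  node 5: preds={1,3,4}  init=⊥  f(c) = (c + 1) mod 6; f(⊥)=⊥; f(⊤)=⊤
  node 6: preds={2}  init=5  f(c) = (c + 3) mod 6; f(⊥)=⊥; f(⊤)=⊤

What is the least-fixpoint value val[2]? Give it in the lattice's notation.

Iteration log — 10 steps:
  step 1. node 0  ⊔preds=⊤  new=⊤  old=⊥  +wl: 
  step 2. node 1  ⊔preds=⊥  new=5  stable
  step 3. node 2  ⊔preds=⊤  new=5  old=⊥  +wl: 
  step 4. node 3  ⊔preds=5  new=⊤  old=1  +wl: 0
  step 5. node 4  ⊔preds=⊤  new=⊤  old=2  +wl: 2
  step 6. node 5  ⊔preds=⊤  new=⊤  old=⊥  +wl: 3
  step 7. node 6  ⊔preds=5  new=⊤  old=5  +wl: 
  step 8. node 0  ⊔preds=⊤  new=⊤  stable
  step 9. node 2  ⊔preds=⊤  new=5  stable
  step 10. node 3  ⊔preds=⊤  new=⊤  stable

Least fixpoint reached:
  node 0: ⊤
  node 1: 5
  node 2: 5
  node 3: ⊤
  node 4: ⊤
  node 5: ⊤
  node 6: ⊤

5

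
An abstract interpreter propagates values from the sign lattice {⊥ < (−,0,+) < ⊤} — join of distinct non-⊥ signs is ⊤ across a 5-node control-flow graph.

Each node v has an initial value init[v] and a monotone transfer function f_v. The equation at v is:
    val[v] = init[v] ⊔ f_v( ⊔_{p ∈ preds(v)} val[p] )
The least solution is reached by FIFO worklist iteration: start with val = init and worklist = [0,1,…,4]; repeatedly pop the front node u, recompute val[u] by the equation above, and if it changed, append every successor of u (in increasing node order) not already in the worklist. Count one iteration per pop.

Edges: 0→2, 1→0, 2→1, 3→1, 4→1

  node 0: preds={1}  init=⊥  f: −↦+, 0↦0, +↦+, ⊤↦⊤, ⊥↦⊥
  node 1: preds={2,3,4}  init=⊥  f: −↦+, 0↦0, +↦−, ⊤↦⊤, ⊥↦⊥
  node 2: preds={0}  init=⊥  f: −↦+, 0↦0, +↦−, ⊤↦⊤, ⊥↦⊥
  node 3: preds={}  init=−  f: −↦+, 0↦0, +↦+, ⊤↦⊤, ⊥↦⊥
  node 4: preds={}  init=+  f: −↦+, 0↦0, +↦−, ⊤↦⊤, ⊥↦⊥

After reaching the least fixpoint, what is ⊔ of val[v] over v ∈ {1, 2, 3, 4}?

Trace (8 dequeues):
  [1] u=0 | in ⊥ | out ⊥ | ==
  [2] u=1 | in ⊤ | out ⊤ | prev ⊥ | push {0}
  [3] u=2 | in ⊥ | out ⊥ | ==
  [4] u=3 | in ⊥ | out − | ==
  [5] u=4 | in ⊥ | out + | ==
  [6] u=0 | in ⊤ | out ⊤ | prev ⊥ | push {2}
  [7] u=2 | in ⊤ | out ⊤ | prev ⊥ | push {1}
  [8] u=1 | in ⊤ | out ⊤ | ==

Converged values:
  [0] ⊤
  [1] ⊤
  [2] ⊤
  [3] −
  [4] +

⊤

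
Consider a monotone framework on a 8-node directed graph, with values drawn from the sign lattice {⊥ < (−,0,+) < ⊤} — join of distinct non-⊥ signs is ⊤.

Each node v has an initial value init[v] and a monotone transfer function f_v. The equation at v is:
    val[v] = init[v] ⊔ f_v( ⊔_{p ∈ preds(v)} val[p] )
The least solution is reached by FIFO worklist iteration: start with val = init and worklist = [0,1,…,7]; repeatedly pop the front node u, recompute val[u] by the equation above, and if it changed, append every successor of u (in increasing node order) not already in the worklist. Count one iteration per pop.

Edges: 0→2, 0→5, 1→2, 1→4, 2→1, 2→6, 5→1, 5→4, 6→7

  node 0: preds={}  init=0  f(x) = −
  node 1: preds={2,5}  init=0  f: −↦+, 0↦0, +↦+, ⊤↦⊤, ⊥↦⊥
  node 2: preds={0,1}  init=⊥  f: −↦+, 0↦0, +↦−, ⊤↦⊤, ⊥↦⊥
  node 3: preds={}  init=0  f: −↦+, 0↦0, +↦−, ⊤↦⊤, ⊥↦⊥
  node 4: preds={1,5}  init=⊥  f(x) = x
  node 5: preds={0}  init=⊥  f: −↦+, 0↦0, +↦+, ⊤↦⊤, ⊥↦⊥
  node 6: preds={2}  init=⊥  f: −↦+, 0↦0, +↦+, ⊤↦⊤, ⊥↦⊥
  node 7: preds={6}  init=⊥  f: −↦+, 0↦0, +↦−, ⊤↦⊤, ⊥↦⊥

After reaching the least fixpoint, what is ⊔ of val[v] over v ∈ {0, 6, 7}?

Trace (11 dequeues):
  [1] u=0 | in ⊥ | out ⊤ | prev 0 | push {}
  [2] u=1 | in ⊥ | out 0 | ==
  [3] u=2 | in ⊤ | out ⊤ | prev ⊥ | push {1}
  [4] u=3 | in ⊥ | out 0 | ==
  [5] u=4 | in 0 | out 0 | prev ⊥ | push {}
  [6] u=5 | in ⊤ | out ⊤ | prev ⊥ | push {4}
  [7] u=6 | in ⊤ | out ⊤ | prev ⊥ | push {}
  [8] u=7 | in ⊤ | out ⊤ | prev ⊥ | push {}
  [9] u=1 | in ⊤ | out ⊤ | prev 0 | push {2}
  [10] u=4 | in ⊤ | out ⊤ | prev 0 | push {}
  [11] u=2 | in ⊤ | out ⊤ | ==

Converged values:
  [0] ⊤
  [1] ⊤
  [2] ⊤
  [3] 0
  [4] ⊤
  [5] ⊤
  [6] ⊤
  [7] ⊤

⊤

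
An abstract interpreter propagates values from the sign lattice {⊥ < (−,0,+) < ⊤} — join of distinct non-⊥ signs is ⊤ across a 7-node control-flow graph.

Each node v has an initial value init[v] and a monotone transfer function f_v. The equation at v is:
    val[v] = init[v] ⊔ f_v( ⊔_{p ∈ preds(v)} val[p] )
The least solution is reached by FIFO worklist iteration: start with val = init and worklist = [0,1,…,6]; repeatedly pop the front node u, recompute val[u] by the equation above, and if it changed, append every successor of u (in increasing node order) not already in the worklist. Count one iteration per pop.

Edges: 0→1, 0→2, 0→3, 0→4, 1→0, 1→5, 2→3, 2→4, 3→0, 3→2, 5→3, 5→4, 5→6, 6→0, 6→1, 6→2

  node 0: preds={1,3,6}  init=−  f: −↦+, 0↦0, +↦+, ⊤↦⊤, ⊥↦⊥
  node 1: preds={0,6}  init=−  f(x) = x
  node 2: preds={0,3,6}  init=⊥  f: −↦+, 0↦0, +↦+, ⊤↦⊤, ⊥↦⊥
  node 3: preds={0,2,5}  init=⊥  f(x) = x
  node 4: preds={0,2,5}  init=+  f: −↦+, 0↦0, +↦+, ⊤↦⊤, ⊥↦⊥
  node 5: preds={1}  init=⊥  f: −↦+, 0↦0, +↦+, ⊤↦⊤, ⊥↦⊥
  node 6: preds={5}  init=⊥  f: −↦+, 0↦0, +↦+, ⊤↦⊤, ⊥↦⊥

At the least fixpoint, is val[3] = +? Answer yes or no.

Trace (12 dequeues):
  [1] u=0 | in − | out ⊤ | prev − | push {}
  [2] u=1 | in ⊤ | out ⊤ | prev − | push {0}
  [3] u=2 | in ⊤ | out ⊤ | prev ⊥ | push {}
  [4] u=3 | in ⊤ | out ⊤ | prev ⊥ | push {2}
  [5] u=4 | in ⊤ | out ⊤ | prev + | push {}
  [6] u=5 | in ⊤ | out ⊤ | prev ⊥ | push {3,4}
  [7] u=6 | in ⊤ | out ⊤ | prev ⊥ | push {1}
  [8] u=0 | in ⊤ | out ⊤ | ==
  [9] u=2 | in ⊤ | out ⊤ | ==
  [10] u=3 | in ⊤ | out ⊤ | ==
  [11] u=4 | in ⊤ | out ⊤ | ==
  [12] u=1 | in ⊤ | out ⊤ | ==

Converged values:
  [0] ⊤
  [1] ⊤
  [2] ⊤
  [3] ⊤
  [4] ⊤
  [5] ⊤
  [6] ⊤

no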